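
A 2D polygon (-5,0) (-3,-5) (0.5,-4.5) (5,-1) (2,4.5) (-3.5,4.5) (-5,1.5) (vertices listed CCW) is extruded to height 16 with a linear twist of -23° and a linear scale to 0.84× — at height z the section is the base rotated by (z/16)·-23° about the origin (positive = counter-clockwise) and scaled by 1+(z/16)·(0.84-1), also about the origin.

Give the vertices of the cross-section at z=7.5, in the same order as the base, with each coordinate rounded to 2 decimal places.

t = z/height = 7.5/16 = 0.46875
s = 1 + (scale-1)·z/height = 1 + (0.84-1)·7.5/16 = 0.925000
θ = twist·z/height = -23°·7.5/16 = -10.7813° = -0.188168 rad
cos θ = 0.982349, sin θ = -0.187060 (intermediates below are computed at full precision and shown rounded to 5 d.p.)
v1: (-5,0) → rotate → (-4.91174,0.93530) → ×s → (-4.54336,0.86515) → (-4.54,0.87)
v2: (-3,-5) → rotate → (-3.88234,-4.35056) → ×s → (-3.59117,-4.02427) → (-3.59,-4.02)
v3: (0.5,-4.5) → rotate → (-0.35060,-4.51410) → ×s → (-0.32430,-4.17554) → (-0.32,-4.18)
v4: (5,-1) → rotate → (4.72468,-1.91765) → ×s → (4.37033,-1.77382) → (4.37,-1.77)
v5: (2,4.5) → rotate → (2.80647,4.04645) → ×s → (2.59598,3.74296) → (2.60,3.74)
v6: (-3.5,4.5) → rotate → (-2.59645,5.07528) → ×s → (-2.40172,4.69463) → (-2.40,4.69)
v7: (-5,1.5) → rotate → (-4.63115,2.40882) → ×s → (-4.28382,2.22816) → (-4.28,2.23)

Cross-section at z=7.5: (-4.54,0.87) (-3.59,-4.02) (-0.32,-4.18) (4.37,-1.77) (2.60,3.74) (-2.40,4.69) (-4.28,2.23)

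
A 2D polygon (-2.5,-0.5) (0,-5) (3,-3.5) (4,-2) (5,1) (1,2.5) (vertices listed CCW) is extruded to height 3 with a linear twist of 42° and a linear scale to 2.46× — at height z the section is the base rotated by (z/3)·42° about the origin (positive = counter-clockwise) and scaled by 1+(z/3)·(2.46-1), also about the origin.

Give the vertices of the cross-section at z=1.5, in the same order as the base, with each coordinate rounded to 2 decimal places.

Cross-section at z=1.5: (-3.73,-2.36) (3.10,-8.08) (7.02,-3.79) (7.70,-0.75) (7.46,4.71) (0.07,4.66)

t = z/height = 1.5/3 = 0.5
s = 1 + (scale-1)·z/height = 1 + (2.46-1)·1.5/3 = 1.730000
θ = twist·z/height = 42°·1.5/3 = 21.0000° = 0.366519 rad
cos θ = 0.933580, sin θ = 0.358368 (intermediates below are computed at full precision and shown rounded to 5 d.p.)
v1: (-2.5,-0.5) → rotate → (-2.15477,-1.36271) → ×s → (-3.72775,-2.35749) → (-3.73,-2.36)
v2: (0,-5) → rotate → (1.79184,-4.66790) → ×s → (3.09988,-8.07547) → (3.10,-8.08)
v3: (3,-3.5) → rotate → (4.05503,-2.19243) → ×s → (7.01520,-3.79290) → (7.02,-3.79)
v4: (4,-2) → rotate → (4.45106,-0.43369) → ×s → (7.70033,-0.75028) → (7.70,-0.75)
v5: (5,1) → rotate → (4.30953,2.72542) → ×s → (7.45549,4.71498) → (7.46,4.71)
v6: (1,2.5) → rotate → (0.03766,2.69232) → ×s → (0.06515,4.65771) → (0.07,4.66)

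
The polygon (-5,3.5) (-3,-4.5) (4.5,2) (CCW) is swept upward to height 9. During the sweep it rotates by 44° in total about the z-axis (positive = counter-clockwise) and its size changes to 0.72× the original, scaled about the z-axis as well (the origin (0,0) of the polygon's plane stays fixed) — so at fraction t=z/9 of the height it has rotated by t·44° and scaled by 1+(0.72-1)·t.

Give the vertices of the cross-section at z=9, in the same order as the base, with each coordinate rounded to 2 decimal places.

t = z/height = 9/9 = 1
s = 1 + (scale-1)·z/height = 1 + (0.72-1)·9/9 = 0.720000
θ = twist·z/height = 44°·9/9 = 44.0000° = 0.767945 rad
cos θ = 0.719340, sin θ = 0.694658 (intermediates below are computed at full precision and shown rounded to 5 d.p.)
v1: (-5,3.5) → rotate → (-6.02800,-0.95560) → ×s → (-4.34016,-0.68803) → (-4.34,-0.69)
v2: (-3,-4.5) → rotate → (0.96794,-5.32100) → ×s → (0.69692,-3.83112) → (0.70,-3.83)
v3: (4.5,2) → rotate → (1.84771,4.56464) → ×s → (1.33035,3.28654) → (1.33,3.29)

Cross-section at z=9: (-4.34,-0.69) (0.70,-3.83) (1.33,3.29)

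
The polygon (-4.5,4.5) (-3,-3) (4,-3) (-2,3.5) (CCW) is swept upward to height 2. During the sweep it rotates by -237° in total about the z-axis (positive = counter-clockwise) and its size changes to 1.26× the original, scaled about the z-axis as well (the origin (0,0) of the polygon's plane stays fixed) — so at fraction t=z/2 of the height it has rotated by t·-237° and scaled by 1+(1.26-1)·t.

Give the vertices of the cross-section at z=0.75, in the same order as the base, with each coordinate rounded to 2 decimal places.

t = z/height = 0.75/2 = 0.375
s = 1 + (scale-1)·z/height = 1 + (1.26-1)·0.75/2 = 1.097500
θ = twist·z/height = -237°·0.75/2 = -88.8750° = -1.551161 rad
cos θ = 0.019634, sin θ = -0.999807 (intermediates below are computed at full precision and shown rounded to 5 d.p.)
v1: (-4.5,4.5) → rotate → (4.41078,4.58748) → ×s → (4.84083,5.03476) → (4.84,5.03)
v2: (-3,-3) → rotate → (-3.05832,2.94052) → ×s → (-3.35651,3.22722) → (-3.36,3.23)
v3: (4,-3) → rotate → (-2.92089,-4.05813) → ×s → (-3.20567,-4.45380) → (-3.21,-4.45)
v4: (-2,3.5) → rotate → (3.46006,2.06833) → ×s → (3.79741,2.26999) → (3.80,2.27)

Cross-section at z=0.75: (4.84,5.03) (-3.36,3.23) (-3.21,-4.45) (3.80,2.27)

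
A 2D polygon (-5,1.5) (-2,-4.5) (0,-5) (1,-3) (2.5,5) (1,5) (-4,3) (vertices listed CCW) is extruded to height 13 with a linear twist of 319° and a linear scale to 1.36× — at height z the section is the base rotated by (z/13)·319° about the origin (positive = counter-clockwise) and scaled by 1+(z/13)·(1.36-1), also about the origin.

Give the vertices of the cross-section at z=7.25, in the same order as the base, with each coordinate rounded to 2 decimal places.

t = z/height = 7.25/13 = 0.557692
s = 1 + (scale-1)·z/height = 1 + (1.36-1)·7.25/13 = 1.200769
θ = twist·z/height = 319°·7.25/13 = 177.9038° = 3.105008 rad
cos θ = -0.999331, sin θ = 0.036577 (intermediates below are computed at full precision and shown rounded to 5 d.p.)
v1: (-5,1.5) → rotate → (4.94179,-1.68188) → ×s → (5.93395,-2.01955) → (5.93,-2.02)
v2: (-2,-4.5) → rotate → (2.16326,4.42384) → ×s → (2.59757,5.31201) → (2.60,5.31)
v3: (0,-5) → rotate → (0.18288,4.99665) → ×s → (0.21960,5.99983) → (0.22,6.00)
v4: (1,-3) → rotate → (-0.88960,3.03457) → ×s → (-1.06821,3.64382) → (-1.07,3.64)
v5: (2.5,5) → rotate → (-2.68121,-4.90521) → ×s → (-3.21951,-5.89003) → (-3.22,-5.89)
v6: (1,5) → rotate → (-1.18221,-4.96008) → ×s → (-1.41957,-5.95591) → (-1.42,-5.96)
v7: (-4,3) → rotate → (3.88759,-3.14430) → ×s → (4.66810,-3.77558) → (4.67,-3.78)

Cross-section at z=7.25: (5.93,-2.02) (2.60,5.31) (0.22,6.00) (-1.07,3.64) (-3.22,-5.89) (-1.42,-5.96) (4.67,-3.78)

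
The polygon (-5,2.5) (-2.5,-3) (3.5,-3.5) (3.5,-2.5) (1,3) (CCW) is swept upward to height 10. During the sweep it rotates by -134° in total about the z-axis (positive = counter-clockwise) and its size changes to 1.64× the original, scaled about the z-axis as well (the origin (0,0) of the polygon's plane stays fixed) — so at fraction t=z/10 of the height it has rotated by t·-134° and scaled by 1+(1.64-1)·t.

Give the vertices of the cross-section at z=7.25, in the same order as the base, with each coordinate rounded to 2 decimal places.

t = z/height = 7.25/10 = 0.725
s = 1 + (scale-1)·z/height = 1 + (1.64-1)·7.25/10 = 1.464000
θ = twist·z/height = -134°·7.25/10 = -97.1500° = -1.695587 rad
cos θ = -0.124467, sin θ = -0.992224 (intermediates below are computed at full precision and shown rounded to 5 d.p.)
v1: (-5,2.5) → rotate → (3.10290,4.64995) → ×s → (4.54264,6.80753) → (4.54,6.81)
v2: (-2.5,-3) → rotate → (-2.66550,2.85396) → ×s → (-3.90230,4.17820) → (-3.90,4.18)
v3: (3.5,-3.5) → rotate → (-3.90842,-3.03715) → ×s → (-5.72193,-4.44638) → (-5.72,-4.45)
v4: (3.5,-2.5) → rotate → (-2.91620,-3.16161) → ×s → (-4.26931,-4.62860) → (-4.27,-4.63)
v5: (1,3) → rotate → (2.85220,-1.36563) → ×s → (4.17563,-1.99928) → (4.18,-2.00)

Cross-section at z=7.25: (4.54,6.81) (-3.90,4.18) (-5.72,-4.45) (-4.27,-4.63) (4.18,-2.00)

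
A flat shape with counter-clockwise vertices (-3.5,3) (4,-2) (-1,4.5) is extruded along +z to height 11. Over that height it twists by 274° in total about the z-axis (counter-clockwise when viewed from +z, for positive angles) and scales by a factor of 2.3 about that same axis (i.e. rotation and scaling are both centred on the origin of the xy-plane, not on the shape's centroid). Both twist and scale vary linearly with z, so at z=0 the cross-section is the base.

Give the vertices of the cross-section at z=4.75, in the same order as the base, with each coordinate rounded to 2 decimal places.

Cross-section at z=4.75: (-1.53,-7.03) (-0.21,6.98) (-5.44,-4.71)

t = z/height = 4.75/11 = 0.431818
s = 1 + (scale-1)·z/height = 1 + (2.3-1)·4.75/11 = 1.561364
θ = twist·z/height = 274°·4.75/11 = 118.3182° = 2.065042 rad
cos θ = -0.474368, sin θ = 0.880327 (intermediates below are computed at full precision and shown rounded to 5 d.p.)
v1: (-3.5,3) → rotate → (-0.98069,-4.50425) → ×s → (-1.53122,-7.03277) → (-1.53,-7.03)
v2: (4,-2) → rotate → (-0.13682,4.47004) → ×s → (-0.21362,6.97936) → (-0.21,6.98)
v3: (-1,4.5) → rotate → (-3.48710,-3.01498) → ×s → (-5.44464,-4.70748) → (-5.44,-4.71)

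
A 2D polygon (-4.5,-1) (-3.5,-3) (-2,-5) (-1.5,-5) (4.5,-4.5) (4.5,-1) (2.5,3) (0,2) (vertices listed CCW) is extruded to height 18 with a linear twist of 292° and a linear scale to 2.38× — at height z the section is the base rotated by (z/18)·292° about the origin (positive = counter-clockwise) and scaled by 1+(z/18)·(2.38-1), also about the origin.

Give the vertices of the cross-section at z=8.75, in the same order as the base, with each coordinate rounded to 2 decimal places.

t = z/height = 8.75/18 = 0.486111
s = 1 + (scale-1)·z/height = 1 + (2.38-1)·8.75/18 = 1.670833
θ = twist·z/height = 292°·8.75/18 = 141.9444° = 2.477398 rad
cos θ = -0.787413, sin θ = 0.616425 (intermediates below are computed at full precision and shown rounded to 5 d.p.)
v1: (-4.5,-1) → rotate → (4.15979,-1.98650) → ×s → (6.95031,-3.31911) → (6.95,-3.32)
v2: (-3.5,-3) → rotate → (4.60522,0.20475) → ×s → (7.69456,0.34211) → (7.69,0.34)
v3: (-2,-5) → rotate → (4.65695,2.70422) → ×s → (7.78099,4.51830) → (7.78,4.52)
v4: (-1.5,-5) → rotate → (4.26325,3.01243) → ×s → (7.12317,5.03327) → (7.12,5.03)
v5: (4.5,-4.5) → rotate → (-0.76945,6.31727) → ×s → (-1.28562,10.55511) → (-1.29,10.56)
v6: (4.5,-1) → rotate → (-2.92694,3.56133) → ×s → (-4.89042,5.95038) → (-4.89,5.95)
v7: (2.5,3) → rotate → (-3.81781,-0.82118) → ×s → (-6.37892,-1.37205) → (-6.38,-1.37)
v8: (0,2) → rotate → (-1.23285,-1.57483) → ×s → (-2.05989,-2.63127) → (-2.06,-2.63)

Cross-section at z=8.75: (6.95,-3.32) (7.69,0.34) (7.78,4.52) (7.12,5.03) (-1.29,10.56) (-4.89,5.95) (-6.38,-1.37) (-2.06,-2.63)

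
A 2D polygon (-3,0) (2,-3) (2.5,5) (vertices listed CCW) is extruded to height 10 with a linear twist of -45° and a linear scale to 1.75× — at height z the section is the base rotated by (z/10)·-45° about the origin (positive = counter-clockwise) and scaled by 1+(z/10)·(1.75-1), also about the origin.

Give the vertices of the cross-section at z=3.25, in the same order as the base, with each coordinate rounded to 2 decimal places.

Cross-section at z=3.25: (-3.61,0.94) (1.46,-4.24) (4.58,5.23)

t = z/height = 3.25/10 = 0.325
s = 1 + (scale-1)·z/height = 1 + (1.75-1)·3.25/10 = 1.243750
θ = twist·z/height = -45°·3.25/10 = -14.6250° = -0.255254 rad
cos θ = 0.967599, sin θ = -0.252492 (intermediates below are computed at full precision and shown rounded to 5 d.p.)
v1: (-3,0) → rotate → (-2.90280,0.75747) → ×s → (-3.61035,0.94211) → (-3.61,0.94)
v2: (2,-3) → rotate → (1.17772,-3.40778) → ×s → (1.46479,-4.23843) → (1.46,-4.24)
v3: (2.5,5) → rotate → (3.68146,4.20677) → ×s → (4.57881,5.23217) → (4.58,5.23)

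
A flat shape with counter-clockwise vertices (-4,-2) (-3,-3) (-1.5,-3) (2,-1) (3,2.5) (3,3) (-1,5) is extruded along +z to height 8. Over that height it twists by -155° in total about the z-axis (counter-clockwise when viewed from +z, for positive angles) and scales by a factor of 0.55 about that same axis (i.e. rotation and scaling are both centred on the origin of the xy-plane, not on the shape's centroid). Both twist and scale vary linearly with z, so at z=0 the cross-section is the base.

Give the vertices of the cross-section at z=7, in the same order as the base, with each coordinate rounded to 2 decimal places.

t = z/height = 7/8 = 0.875
s = 1 + (scale-1)·z/height = 1 + (0.55-1)·7/8 = 0.606250
θ = twist·z/height = -155°·7/8 = -135.6250° = -2.367103 rad
cos θ = -0.714778, sin θ = -0.699352 (intermediates below are computed at full precision and shown rounded to 5 d.p.)
v1: (-4,-2) → rotate → (1.46041,4.22696) → ×s → (0.88537,2.56260) → (0.89,2.56)
v2: (-3,-3) → rotate → (0.04628,4.24239) → ×s → (0.02806,2.57195) → (0.03,2.57)
v3: (-1.5,-3) → rotate → (-1.02589,3.19336) → ×s → (-0.62194,1.93598) → (-0.62,1.94)
v4: (2,-1) → rotate → (-2.12891,-0.68393) → ×s → (-1.29065,-0.41463) → (-1.29,-0.41)
v5: (3,2.5) → rotate → (-0.39595,-3.88500) → ×s → (-0.24005,-2.35528) → (-0.24,-2.36)
v6: (3,3) → rotate → (-0.04628,-4.24239) → ×s → (-0.02806,-2.57195) → (-0.03,-2.57)
v7: (-1,5) → rotate → (4.21154,-2.87454) → ×s → (2.55324,-1.74269) → (2.55,-1.74)

Cross-section at z=7: (0.89,2.56) (0.03,2.57) (-0.62,1.94) (-1.29,-0.41) (-0.24,-2.36) (-0.03,-2.57) (2.55,-1.74)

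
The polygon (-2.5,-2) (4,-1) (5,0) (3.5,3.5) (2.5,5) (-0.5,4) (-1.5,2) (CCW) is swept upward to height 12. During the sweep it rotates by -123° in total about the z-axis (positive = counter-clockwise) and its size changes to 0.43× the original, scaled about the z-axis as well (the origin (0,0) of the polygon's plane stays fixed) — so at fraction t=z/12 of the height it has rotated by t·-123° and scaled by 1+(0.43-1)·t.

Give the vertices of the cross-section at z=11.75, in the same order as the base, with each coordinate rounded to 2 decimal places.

Cross-section at z=11.75: (-0.20,1.40) (-1.28,-1.30) (-1.12,-1.90) (0.55,-2.12) (1.35,-2.07) (1.64,-0.70) (1.10,0.12)

t = z/height = 11.75/12 = 0.979167
s = 1 + (scale-1)·z/height = 1 + (0.43-1)·11.75/12 = 0.441875
θ = twist·z/height = -123°·11.75/12 = -120.4375° = -2.102031 rad
cos θ = -0.506598, sin θ = -0.862182 (intermediates below are computed at full precision and shown rounded to 5 d.p.)
v1: (-2.5,-2) → rotate → (-0.45787,3.16865) → ×s → (-0.20232,1.40015) → (-0.20,1.40)
v2: (4,-1) → rotate → (-2.88857,-2.94213) → ×s → (-1.27639,-1.30005) → (-1.28,-1.30)
v3: (5,0) → rotate → (-2.53299,-4.31091) → ×s → (-1.11927,-1.90488) → (-1.12,-1.90)
v4: (3.5,3.5) → rotate → (1.24454,-4.79073) → ×s → (0.54993,-2.11690) → (0.55,-2.12)
v5: (2.5,5) → rotate → (3.04442,-4.68845) → ×s → (1.34525,-2.07171) → (1.35,-2.07)
v6: (-0.5,4) → rotate → (3.70203,-1.59530) → ×s → (1.63583,-0.70492) → (1.64,-0.70)
v7: (-1.5,2) → rotate → (2.48426,0.28008) → ×s → (1.09773,0.12376) → (1.10,0.12)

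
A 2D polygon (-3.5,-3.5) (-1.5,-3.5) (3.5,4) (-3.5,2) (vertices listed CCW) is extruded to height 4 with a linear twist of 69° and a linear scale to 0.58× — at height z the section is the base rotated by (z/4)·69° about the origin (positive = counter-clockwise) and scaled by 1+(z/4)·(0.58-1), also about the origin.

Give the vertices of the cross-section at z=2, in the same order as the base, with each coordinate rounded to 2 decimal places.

Cross-section at z=2: (-0.71,-3.84) (0.59,-2.95) (0.49,4.17) (-3.17,-0.26)

t = z/height = 2/4 = 0.5
s = 1 + (scale-1)·z/height = 1 + (0.58-1)·2/4 = 0.790000
θ = twist·z/height = 69°·2/4 = 34.5000° = 0.602139 rad
cos θ = 0.824126, sin θ = 0.566406 (intermediates below are computed at full precision and shown rounded to 5 d.p.)
v1: (-3.5,-3.5) → rotate → (-0.90202,-4.86686) → ×s → (-0.71260,-3.84482) → (-0.71,-3.84)
v2: (-1.5,-3.5) → rotate → (0.74623,-3.73405) → ×s → (0.58952,-2.94990) → (0.59,-2.95)
v3: (3.5,4) → rotate → (0.61882,5.27893) → ×s → (0.48887,4.17035) → (0.49,4.17)
v4: (-3.5,2) → rotate → (-4.01725,-0.33417) → ×s → (-3.17363,-0.26399) → (-3.17,-0.26)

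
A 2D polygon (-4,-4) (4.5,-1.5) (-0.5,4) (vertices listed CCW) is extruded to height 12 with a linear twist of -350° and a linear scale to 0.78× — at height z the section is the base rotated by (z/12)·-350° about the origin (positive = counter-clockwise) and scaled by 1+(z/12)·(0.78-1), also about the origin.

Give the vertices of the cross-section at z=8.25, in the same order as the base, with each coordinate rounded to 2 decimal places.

t = z/height = 8.25/12 = 0.6875
s = 1 + (scale-1)·z/height = 1 + (0.78-1)·8.25/12 = 0.848750
θ = twist·z/height = -350°·8.25/12 = -240.6250° = -4.199699 rad
cos θ = -0.490524, sin θ = 0.871428 (intermediates below are computed at full precision and shown rounded to 5 d.p.)
v1: (-4,-4) → rotate → (5.44781,-1.52362) → ×s → (4.62383,-1.29317) → (4.62,-1.29)
v2: (4.5,-1.5) → rotate → (-0.90021,4.65721) → ×s → (-0.76406,3.95281) → (-0.76,3.95)
v3: (-0.5,4) → rotate → (-3.24045,-2.39781) → ×s → (-2.75033,-2.03514) → (-2.75,-2.04)

Cross-section at z=8.25: (4.62,-1.29) (-0.76,3.95) (-2.75,-2.04)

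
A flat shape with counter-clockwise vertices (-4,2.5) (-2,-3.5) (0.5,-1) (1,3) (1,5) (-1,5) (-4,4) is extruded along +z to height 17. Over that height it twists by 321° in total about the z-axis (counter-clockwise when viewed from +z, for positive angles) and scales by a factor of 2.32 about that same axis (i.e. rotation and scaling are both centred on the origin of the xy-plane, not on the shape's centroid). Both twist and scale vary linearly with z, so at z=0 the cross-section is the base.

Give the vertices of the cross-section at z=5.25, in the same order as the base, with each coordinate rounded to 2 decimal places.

t = z/height = 5.25/17 = 0.308824
s = 1 + (scale-1)·z/height = 1 + (2.32-1)·5.25/17 = 1.407647
θ = twist·z/height = 321°·5.25/17 = 99.1324° = 1.730186 rad
cos θ = -0.158716, sin θ = 0.987324 (intermediates below are computed at full precision and shown rounded to 5 d.p.)
v1: (-4,2.5) → rotate → (-1.83345,-4.34609) → ×s → (-2.58085,-6.11776) → (-2.58,-6.12)
v2: (-2,-3.5) → rotate → (3.77307,-1.41914) → ×s → (5.31115,-1.99765) → (5.31,-2.00)
v3: (0.5,-1) → rotate → (0.90797,0.65238) → ×s → (1.27810,0.91832) → (1.28,0.92)
v4: (1,3) → rotate → (-3.12069,0.51118) → ×s → (-4.39283,0.71956) → (-4.39,0.72)
v5: (1,5) → rotate → (-5.09534,0.19375) → ×s → (-7.17244,0.27273) → (-7.17,0.27)
v6: (-1,5) → rotate → (-4.77791,-1.78090) → ×s → (-6.72561,-2.50688) → (-6.73,-2.51)
v7: (-4,4) → rotate → (-3.31443,-4.58416) → ×s → (-4.66555,-6.45288) → (-4.67,-6.45)

Cross-section at z=5.25: (-2.58,-6.12) (5.31,-2.00) (1.28,0.92) (-4.39,0.72) (-7.17,0.27) (-6.73,-2.51) (-4.67,-6.45)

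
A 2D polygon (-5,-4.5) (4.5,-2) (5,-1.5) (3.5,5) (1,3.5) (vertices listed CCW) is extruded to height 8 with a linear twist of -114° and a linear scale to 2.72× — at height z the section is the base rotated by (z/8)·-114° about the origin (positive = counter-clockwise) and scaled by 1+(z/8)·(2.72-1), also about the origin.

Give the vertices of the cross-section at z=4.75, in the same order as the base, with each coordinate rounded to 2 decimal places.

t = z/height = 4.75/8 = 0.59375
s = 1 + (scale-1)·z/height = 1 + (2.72-1)·4.75/8 = 2.021250
θ = twist·z/height = -114°·4.75/8 = -67.6875° = -1.181370 rad
cos θ = 0.379658, sin θ = -0.925127 (intermediates below are computed at full precision and shown rounded to 5 d.p.)
v1: (-5,-4.5) → rotate → (-6.06136,2.91717) → ×s → (-12.25153,5.89634) → (-12.25,5.90)
v2: (4.5,-2) → rotate → (-0.14179,-4.92239) → ×s → (-0.28660,-9.94937) → (-0.29,-9.95)
v3: (5,-1.5) → rotate → (0.51060,-5.19512) → ×s → (1.03205,-10.50064) → (1.03,-10.50)
v4: (3.5,5) → rotate → (5.95444,-1.33965) → ×s → (12.03541,-2.70778) → (12.04,-2.71)
v5: (1,3.5) → rotate → (3.61760,0.40368) → ×s → (7.31208,0.81593) → (7.31,0.82)

Cross-section at z=4.75: (-12.25,5.90) (-0.29,-9.95) (1.03,-10.50) (12.04,-2.71) (7.31,0.82)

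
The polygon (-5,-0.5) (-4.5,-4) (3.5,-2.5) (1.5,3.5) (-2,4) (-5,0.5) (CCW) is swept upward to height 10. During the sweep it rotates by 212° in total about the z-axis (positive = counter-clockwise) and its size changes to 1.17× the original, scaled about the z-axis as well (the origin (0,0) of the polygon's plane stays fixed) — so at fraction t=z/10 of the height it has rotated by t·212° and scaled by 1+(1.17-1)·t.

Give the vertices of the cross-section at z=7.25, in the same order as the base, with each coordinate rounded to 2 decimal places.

t = z/height = 7.25/10 = 0.725
s = 1 + (scale-1)·z/height = 1 + (1.17-1)·7.25/10 = 1.123250
θ = twist·z/height = 212°·7.25/10 = 153.7000° = 2.682571 rad
cos θ = -0.896486, sin θ = 0.443071 (intermediates below are computed at full precision and shown rounded to 5 d.p.)
v1: (-5,-0.5) → rotate → (4.70397,-1.76711) → ×s → (5.28373,-1.98491) → (5.28,-1.98)
v2: (-4.5,-4) → rotate → (5.80647,1.59213) → ×s → (6.52212,1.78835) → (6.52,1.79)
v3: (3.5,-2.5) → rotate → (-2.03002,3.79197) → ×s → (-2.28023,4.25932) → (-2.28,4.26)
v4: (1.5,3.5) → rotate → (-2.89548,-2.47310) → ×s → (-3.25235,-2.77790) → (-3.25,-2.78)
v5: (-2,4) → rotate → (0.02069,-4.47209) → ×s → (0.02324,-5.02327) → (0.02,-5.02)
v6: (-5,0.5) → rotate → (4.26090,-2.66360) → ×s → (4.78605,-2.99189) → (4.79,-2.99)

Cross-section at z=7.25: (5.28,-1.98) (6.52,1.79) (-2.28,4.26) (-3.25,-2.78) (0.02,-5.02) (4.79,-2.99)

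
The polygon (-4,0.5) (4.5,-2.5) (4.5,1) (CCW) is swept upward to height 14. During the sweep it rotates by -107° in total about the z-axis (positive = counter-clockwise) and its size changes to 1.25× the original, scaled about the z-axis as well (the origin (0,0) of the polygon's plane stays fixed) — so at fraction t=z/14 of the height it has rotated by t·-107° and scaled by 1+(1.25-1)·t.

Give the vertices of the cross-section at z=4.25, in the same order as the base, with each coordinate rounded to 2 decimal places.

t = z/height = 4.25/14 = 0.303571
s = 1 + (scale-1)·z/height = 1 + (1.25-1)·4.25/14 = 1.075893
θ = twist·z/height = -107°·4.25/14 = -32.4821° = -0.566920 rad
cos θ = 0.843559, sin θ = -0.537037 (intermediates below are computed at full precision and shown rounded to 5 d.p.)
v1: (-4,0.5) → rotate → (-3.10572,2.56993) → ×s → (-3.34142,2.76497) → (-3.34,2.76)
v2: (4.5,-2.5) → rotate → (2.45342,-4.52556) → ×s → (2.63962,-4.86902) → (2.64,-4.87)
v3: (4.5,1) → rotate → (4.33305,-1.57311) → ×s → (4.66190,-1.69249) → (4.66,-1.69)

Cross-section at z=4.25: (-3.34,2.76) (2.64,-4.87) (4.66,-1.69)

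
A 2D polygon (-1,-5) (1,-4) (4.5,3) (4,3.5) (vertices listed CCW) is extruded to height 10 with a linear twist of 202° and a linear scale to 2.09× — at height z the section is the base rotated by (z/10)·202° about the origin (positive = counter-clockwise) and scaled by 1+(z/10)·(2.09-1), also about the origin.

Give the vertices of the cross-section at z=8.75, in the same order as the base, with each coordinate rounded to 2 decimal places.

t = z/height = 8.75/10 = 0.875
s = 1 + (scale-1)·z/height = 1 + (2.09-1)·8.75/10 = 1.953750
θ = twist·z/height = 202°·8.75/10 = 176.7500° = 3.084869 rad
cos θ = -0.998392, sin θ = 0.056693 (intermediates below are computed at full precision and shown rounded to 5 d.p.)
v1: (-1,-5) → rotate → (1.28186,4.93527) → ×s → (2.50443,9.64228) → (2.50,9.64)
v2: (1,-4) → rotate → (-0.77162,4.05026) → ×s → (-1.50755,7.91319) → (-1.51,7.91)
v3: (4.5,3) → rotate → (-4.66284,-2.74006) → ×s → (-9.11003,-5.35339) → (-9.11,-5.35)
v4: (4,3.5) → rotate → (-4.19199,-3.26760) → ×s → (-8.19010,-6.38407) → (-8.19,-6.38)

Cross-section at z=8.75: (2.50,9.64) (-1.51,7.91) (-9.11,-5.35) (-8.19,-6.38)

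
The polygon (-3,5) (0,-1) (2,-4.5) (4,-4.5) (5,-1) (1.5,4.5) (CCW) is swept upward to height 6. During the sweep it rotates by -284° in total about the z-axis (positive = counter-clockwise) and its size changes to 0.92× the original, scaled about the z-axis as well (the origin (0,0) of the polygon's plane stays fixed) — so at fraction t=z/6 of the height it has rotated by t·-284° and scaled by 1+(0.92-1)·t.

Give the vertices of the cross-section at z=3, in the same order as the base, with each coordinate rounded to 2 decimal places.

Cross-section at z=3: (5.22,-2.01) (-0.59,0.76) (-4.17,2.22) (-5.69,1.04) (-4.37,-2.20) (1.52,-4.29)

t = z/height = 3/6 = 0.5
s = 1 + (scale-1)·z/height = 1 + (0.92-1)·3/6 = 0.960000
θ = twist·z/height = -284°·3/6 = -142.0000° = -2.478368 rad
cos θ = -0.788011, sin θ = -0.615661 (intermediates below are computed at full precision and shown rounded to 5 d.p.)
v1: (-3,5) → rotate → (5.44234,-2.09307) → ×s → (5.22465,-2.00935) → (5.22,-2.01)
v2: (0,-1) → rotate → (-0.61566,0.78801) → ×s → (-0.59104,0.75649) → (-0.59,0.76)
v3: (2,-4.5) → rotate → (-4.34650,2.31473) → ×s → (-4.17264,2.22214) → (-4.17,2.22)
v4: (4,-4.5) → rotate → (-5.92252,1.08340) → ×s → (-5.68562,1.04007) → (-5.69,1.04)
v5: (5,-1) → rotate → (-4.55572,-2.29030) → ×s → (-4.37349,-2.19868) → (-4.37,-2.20)
v6: (1.5,4.5) → rotate → (1.58846,-4.46954) → ×s → (1.52492,-4.29076) → (1.52,-4.29)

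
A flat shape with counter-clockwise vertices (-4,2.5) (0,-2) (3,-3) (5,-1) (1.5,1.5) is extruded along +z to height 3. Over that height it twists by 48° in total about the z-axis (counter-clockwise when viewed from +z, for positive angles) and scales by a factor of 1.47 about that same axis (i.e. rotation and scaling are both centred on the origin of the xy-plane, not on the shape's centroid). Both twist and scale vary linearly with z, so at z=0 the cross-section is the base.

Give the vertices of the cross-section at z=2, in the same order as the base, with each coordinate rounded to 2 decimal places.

t = z/height = 2/3 = 0.666667
s = 1 + (scale-1)·z/height = 1 + (1.47-1)·2/3 = 1.313333
θ = twist·z/height = 48°·2/3 = 32.0000° = 0.558505 rad
cos θ = 0.848048, sin θ = 0.529919 (intermediates below are computed at full precision and shown rounded to 5 d.p.)
v1: (-4,2.5) → rotate → (-4.71699,0.00044) → ×s → (-6.19498,0.00058) → (-6.19,0.00)
v2: (0,-2) → rotate → (1.05984,-1.69610) → ×s → (1.39192,-2.22754) → (1.39,-2.23)
v3: (3,-3) → rotate → (4.13390,-0.95439) → ×s → (5.42919,-1.25343) → (5.43,-1.25)
v4: (5,-1) → rotate → (4.77016,1.80155) → ×s → (6.26481,2.36603) → (6.26,2.37)
v5: (1.5,1.5) → rotate → (0.47719,2.06695) → ×s → (0.62671,2.71460) → (0.63,2.71)

Cross-section at z=2: (-6.19,0.00) (1.39,-2.23) (5.43,-1.25) (6.26,2.37) (0.63,2.71)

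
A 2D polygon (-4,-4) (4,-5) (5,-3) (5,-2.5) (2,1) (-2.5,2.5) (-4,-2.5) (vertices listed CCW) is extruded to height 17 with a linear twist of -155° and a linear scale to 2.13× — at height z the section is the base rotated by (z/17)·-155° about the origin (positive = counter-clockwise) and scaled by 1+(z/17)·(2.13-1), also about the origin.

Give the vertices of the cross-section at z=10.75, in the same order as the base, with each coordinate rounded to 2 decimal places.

t = z/height = 10.75/17 = 0.632353
s = 1 + (scale-1)·z/height = 1 + (2.13-1)·10.75/17 = 1.714559
θ = twist·z/height = -155°·10.75/17 = -98.0147° = -1.710679 rad
cos θ = -0.139427, sin θ = -0.990232 (intermediates below are computed at full precision and shown rounded to 5 d.p.)
v1: (-4,-4) → rotate → (-3.40322,4.51864) → ×s → (-5.83502,7.74747) → (-5.84,7.75)
v2: (4,-5) → rotate → (-5.50887,-3.26379) → ×s → (-9.44528,-5.59596) → (-9.45,-5.60)
v3: (5,-3) → rotate → (-3.66783,-4.53288) → ×s → (-6.28872,-7.77189) → (-6.29,-7.77)
v4: (5,-2.5) → rotate → (-3.17272,-4.60259) → ×s → (-5.43981,-7.89142) → (-5.44,-7.89)
v5: (2,1) → rotate → (0.71138,-2.11989) → ×s → (1.21970,-3.63468) → (1.22,-3.63)
v6: (-2.5,2.5) → rotate → (2.82415,2.12701) → ×s → (4.84217,3.64689) → (4.84,3.65)
v7: (-4,-2.5) → rotate → (-1.91787,4.30950) → ×s → (-3.28830,7.38889) → (-3.29,7.39)

Cross-section at z=10.75: (-5.84,7.75) (-9.45,-5.60) (-6.29,-7.77) (-5.44,-7.89) (1.22,-3.63) (4.84,3.65) (-3.29,7.39)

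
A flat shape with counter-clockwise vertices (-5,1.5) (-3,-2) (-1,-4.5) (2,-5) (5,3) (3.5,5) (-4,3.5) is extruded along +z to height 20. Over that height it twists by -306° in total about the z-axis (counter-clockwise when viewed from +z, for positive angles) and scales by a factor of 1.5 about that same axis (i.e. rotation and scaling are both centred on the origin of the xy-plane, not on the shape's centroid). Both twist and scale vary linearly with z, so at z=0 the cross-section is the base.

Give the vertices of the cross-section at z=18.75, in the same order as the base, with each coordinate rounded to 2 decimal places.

Cross-section at z=18.75: (-4.24,-6.39) (1.53,-5.07) (5.90,-3.32) (7.88,0.68) (-2.08,8.31) (-5.54,7.05) (-6.62,-4.13)

t = z/height = 18.75/20 = 0.9375
s = 1 + (scale-1)·z/height = 1 + (1.5-1)·18.75/20 = 1.468750
θ = twist·z/height = -306°·18.75/20 = -286.8750° = -5.006913 rad
cos θ = 0.290285, sin θ = 0.956940 (intermediates below are computed at full precision and shown rounded to 5 d.p.)
v1: (-5,1.5) → rotate → (-2.88683,-4.34927) → ×s → (-4.24004,-6.38800) → (-4.24,-6.39)
v2: (-3,-2) → rotate → (1.04303,-3.45139) → ×s → (1.53195,-5.06923) → (1.53,-5.07)
v3: (-1,-4.5) → rotate → (4.01595,-2.26322) → ×s → (5.89842,-3.32411) → (5.90,-3.32)
v4: (2,-5) → rotate → (5.36527,0.46246) → ×s → (7.88024,0.67923) → (7.88,0.68)
v5: (5,3) → rotate → (-1.41940,5.65556) → ×s → (-2.08474,8.30660) → (-2.08,8.31)
v6: (3.5,5) → rotate → (-3.76871,4.80071) → ×s → (-5.53529,7.05105) → (-5.54,7.05)
v7: (-4,3.5) → rotate → (-4.51043,-2.81176) → ×s → (-6.62469,-4.12978) → (-6.62,-4.13)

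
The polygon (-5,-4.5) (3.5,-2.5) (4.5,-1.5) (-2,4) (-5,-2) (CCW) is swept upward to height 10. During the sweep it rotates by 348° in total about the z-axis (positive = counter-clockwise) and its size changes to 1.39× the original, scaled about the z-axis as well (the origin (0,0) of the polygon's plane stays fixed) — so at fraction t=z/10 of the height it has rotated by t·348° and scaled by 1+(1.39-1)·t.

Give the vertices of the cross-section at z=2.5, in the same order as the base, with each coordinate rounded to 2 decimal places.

t = z/height = 2.5/10 = 0.25
s = 1 + (scale-1)·z/height = 1 + (1.39-1)·2.5/10 = 1.097500
θ = twist·z/height = 348°·2.5/10 = 87.0000° = 1.518436 rad
cos θ = 0.052336, sin θ = 0.998630 (intermediates below are computed at full precision and shown rounded to 5 d.p.)
v1: (-5,-4.5) → rotate → (4.23215,-5.22866) → ×s → (4.64479,-5.73845) → (4.64,-5.74)
v2: (3.5,-2.5) → rotate → (2.67975,3.36436) → ×s → (2.94103,3.69239) → (2.94,3.69)
v3: (4.5,-1.5) → rotate → (1.73346,4.41533) → ×s → (1.90247,4.84582) → (1.90,4.85)
v4: (-2,4) → rotate → (-4.09919,-1.78792) → ×s → (-4.49886,-1.96224) → (-4.50,-1.96)
v5: (-5,-2) → rotate → (1.73558,-5.09782) → ×s → (1.90480,-5.59486) → (1.90,-5.59)

Cross-section at z=2.5: (4.64,-5.74) (2.94,3.69) (1.90,4.85) (-4.50,-1.96) (1.90,-5.59)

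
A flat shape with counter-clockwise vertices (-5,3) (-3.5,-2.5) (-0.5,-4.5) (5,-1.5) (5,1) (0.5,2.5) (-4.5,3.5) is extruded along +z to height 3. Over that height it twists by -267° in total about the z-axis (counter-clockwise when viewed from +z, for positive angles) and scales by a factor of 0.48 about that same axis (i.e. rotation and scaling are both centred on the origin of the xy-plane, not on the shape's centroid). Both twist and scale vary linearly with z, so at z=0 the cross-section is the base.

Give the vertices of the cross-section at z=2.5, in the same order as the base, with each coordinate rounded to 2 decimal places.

Cross-section at z=2.5: (0.94,-3.17) (2.42,-0.30) (1.93,1.69) (-1.51,2.54) (-2.47,1.50) (-1.17,-0.85) (0.54,-3.19)

t = z/height = 2.5/3 = 0.833333
s = 1 + (scale-1)·z/height = 1 + (0.48-1)·2.5/3 = 0.566667
θ = twist·z/height = -267°·2.5/3 = -222.5000° = -3.883358 rad
cos θ = -0.737277, sin θ = 0.675590 (intermediates below are computed at full precision and shown rounded to 5 d.p.)
v1: (-5,3) → rotate → (1.65962,-5.58978) → ×s → (0.94045,-3.16754) → (0.94,-3.17)
v2: (-3.5,-2.5) → rotate → (4.26945,-0.52137) → ×s → (2.41935,-0.29544) → (2.42,-0.30)
v3: (-0.5,-4.5) → rotate → (3.40879,2.97995) → ×s → (1.93165,1.68864) → (1.93,1.69)
v4: (5,-1.5) → rotate → (-2.67300,4.48387) → ×s → (-1.51470,2.54086) → (-1.51,2.54)
v5: (5,1) → rotate → (-4.36198,2.64067) → ×s → (-2.47179,1.49638) → (-2.47,1.50)
v6: (0.5,2.5) → rotate → (-2.05761,-1.50540) → ×s → (-1.16598,-0.85306) → (-1.17,-0.85)
v7: (-4.5,3.5) → rotate → (0.95318,-5.62063) → ×s → (0.54014,-3.18502) → (0.54,-3.19)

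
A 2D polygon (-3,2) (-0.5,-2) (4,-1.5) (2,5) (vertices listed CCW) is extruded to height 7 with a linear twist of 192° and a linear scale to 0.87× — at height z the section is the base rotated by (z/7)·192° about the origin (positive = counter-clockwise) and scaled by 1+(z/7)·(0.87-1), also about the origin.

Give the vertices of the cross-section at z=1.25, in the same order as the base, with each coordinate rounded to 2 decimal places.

Cross-section at z=1.25: (-3.52,-0.04) (0.70,-1.89) (4.05,0.99) (-1.14,5.14)

t = z/height = 1.25/7 = 0.178571
s = 1 + (scale-1)·z/height = 1 + (0.87-1)·1.25/7 = 0.976786
θ = twist·z/height = 192°·1.25/7 = 34.2857° = 0.598399 rad
cos θ = 0.826239, sin θ = 0.563320 (intermediates below are computed at full precision and shown rounded to 5 d.p.)
v1: (-3,2) → rotate → (-3.60536,-0.03748) → ×s → (-3.52166,-0.03661) → (-3.52,-0.04)
v2: (-0.5,-2) → rotate → (0.71352,-1.93414) → ×s → (0.69696,-1.88924) → (0.70,-1.89)
v3: (4,-1.5) → rotate → (4.14994,1.01392) → ×s → (4.05360,0.99038) → (4.05,0.99)
v4: (2,5) → rotate → (-1.16412,5.25783) → ×s → (-1.13710,5.13578) → (-1.14,5.14)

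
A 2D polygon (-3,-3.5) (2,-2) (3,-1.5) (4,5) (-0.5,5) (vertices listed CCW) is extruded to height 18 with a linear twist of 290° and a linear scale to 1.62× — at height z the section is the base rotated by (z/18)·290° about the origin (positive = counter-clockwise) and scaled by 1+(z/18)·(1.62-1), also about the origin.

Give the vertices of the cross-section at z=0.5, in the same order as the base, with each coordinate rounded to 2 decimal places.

Cross-section at z=0.5: (-2.52,-3.95) (2.30,-1.73) (3.24,-1.08) (3.32,5.61) (-1.22,4.96)

t = z/height = 0.5/18 = 0.0277778
s = 1 + (scale-1)·z/height = 1 + (1.62-1)·0.5/18 = 1.017222
θ = twist·z/height = 290°·0.5/18 = 8.0556° = 0.140596 rad
cos θ = 0.990133, sin θ = 0.140133 (intermediates below are computed at full precision and shown rounded to 5 d.p.)
v1: (-3,-3.5) → rotate → (-2.47993,-3.88586) → ×s → (-2.52264,-3.95279) → (-2.52,-3.95)
v2: (2,-2) → rotate → (2.26053,-1.70000) → ×s → (2.29946,-1.72928) → (2.30,-1.73)
v3: (3,-1.5) → rotate → (3.18060,-1.06480) → ×s → (3.23537,-1.08314) → (3.24,-1.08)
v4: (4,5) → rotate → (3.25986,5.51120) → ×s → (3.31601,5.60611) → (3.32,5.61)
v5: (-0.5,5) → rotate → (-1.19573,4.88060) → ×s → (-1.21633,4.96465) → (-1.22,4.96)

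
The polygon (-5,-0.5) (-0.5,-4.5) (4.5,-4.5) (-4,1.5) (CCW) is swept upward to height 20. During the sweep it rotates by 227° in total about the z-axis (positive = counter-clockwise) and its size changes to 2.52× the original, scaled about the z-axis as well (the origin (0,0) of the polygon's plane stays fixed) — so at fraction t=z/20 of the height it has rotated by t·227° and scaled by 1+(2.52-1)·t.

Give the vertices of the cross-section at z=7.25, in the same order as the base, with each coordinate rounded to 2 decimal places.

t = z/height = 7.25/20 = 0.3625
s = 1 + (scale-1)·z/height = 1 + (2.52-1)·7.25/20 = 1.551000
θ = twist·z/height = 227°·7.25/20 = 82.2875° = 1.436188 rad
cos θ = 0.134202, sin θ = 0.990954 (intermediates below are computed at full precision and shown rounded to 5 d.p.)
v1: (-5,-0.5) → rotate → (-0.17553,-5.02187) → ×s → (-0.27225,-7.78892) → (-0.27,-7.79)
v2: (-0.5,-4.5) → rotate → (4.39219,-1.09939) → ×s → (6.81229,-1.70515) → (6.81,-1.71)
v3: (4.5,-4.5) → rotate → (5.06320,3.85538) → ×s → (7.85303,5.97970) → (7.85,5.98)
v4: (-4,1.5) → rotate → (-2.02324,-3.76251) → ×s → (-3.13805,-5.83566) → (-3.14,-5.84)

Cross-section at z=7.25: (-0.27,-7.79) (6.81,-1.71) (7.85,5.98) (-3.14,-5.84)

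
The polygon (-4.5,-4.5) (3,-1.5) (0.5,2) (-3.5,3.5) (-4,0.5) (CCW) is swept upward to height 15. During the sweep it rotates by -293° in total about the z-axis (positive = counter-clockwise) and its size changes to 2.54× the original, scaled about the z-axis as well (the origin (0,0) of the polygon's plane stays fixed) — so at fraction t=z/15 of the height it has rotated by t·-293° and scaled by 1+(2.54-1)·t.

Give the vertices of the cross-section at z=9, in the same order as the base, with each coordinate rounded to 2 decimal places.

Cross-section at z=9: (8.00,9.27) (-5.97,2.46) (-0.68,-3.91) (7.21,-6.22) (7.75,-0.40)

t = z/height = 9/15 = 0.6
s = 1 + (scale-1)·z/height = 1 + (2.54-1)·9/15 = 1.924000
θ = twist·z/height = -293°·9/15 = -175.8000° = -3.068289 rad
cos θ = -0.997314, sin θ = -0.073238 (intermediates below are computed at full precision and shown rounded to 5 d.p.)
v1: (-4.5,-4.5) → rotate → (4.15834,4.81749) → ×s → (8.00065,9.26885) → (8.00,9.27)
v2: (3,-1.5) → rotate → (-3.10180,1.27626) → ×s → (-5.96786,2.45552) → (-5.97,2.46)
v3: (0.5,2) → rotate → (-0.35218,-2.03125) → ×s → (-0.67760,-3.90812) → (-0.68,-3.91)
v4: (-3.5,3.5) → rotate → (3.74693,-3.23427) → ×s → (7.20910,-6.22273) → (7.21,-6.22)
v5: (-4,0.5) → rotate → (4.02588,-0.20570) → ×s → (7.74579,-0.39578) → (7.75,-0.40)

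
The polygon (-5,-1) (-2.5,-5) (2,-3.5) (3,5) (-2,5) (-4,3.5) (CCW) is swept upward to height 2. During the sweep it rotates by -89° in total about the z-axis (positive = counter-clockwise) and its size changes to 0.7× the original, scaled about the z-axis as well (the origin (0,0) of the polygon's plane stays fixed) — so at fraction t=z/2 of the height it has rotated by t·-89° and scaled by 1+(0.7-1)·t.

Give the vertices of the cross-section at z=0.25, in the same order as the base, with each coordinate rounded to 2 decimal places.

Cross-section at z=0.25: (-4.91,-0.02) (-3.29,-4.26) (1.24,-3.68) (3.76,4.16) (-0.96,5.09) (-3.13,4.05)

t = z/height = 0.25/2 = 0.125
s = 1 + (scale-1)·z/height = 1 + (0.7-1)·0.25/2 = 0.962500
θ = twist·z/height = -89°·0.25/2 = -11.1250° = -0.194168 rad
cos θ = 0.981209, sin θ = -0.192950 (intermediates below are computed at full precision and shown rounded to 5 d.p.)
v1: (-5,-1) → rotate → (-5.09899,-0.01646) → ×s → (-4.90778,-0.01584) → (-4.91,-0.02)
v2: (-2.5,-5) → rotate → (-3.41777,-4.42367) → ×s → (-3.28961,-4.25778) → (-3.29,-4.26)
v3: (2,-3.5) → rotate → (1.28709,-3.82013) → ×s → (1.23883,-3.67688) → (1.24,-3.68)
v4: (3,5) → rotate → (3.90838,4.32719) → ×s → (3.76181,4.16492) → (3.76,4.16)
v5: (-2,5) → rotate → (-0.99767,5.29194) → ×s → (-0.96025,5.09350) → (-0.96,5.09)
v6: (-4,3.5) → rotate → (-3.24951,4.20603) → ×s → (-3.12765,4.04830) → (-3.13,4.05)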